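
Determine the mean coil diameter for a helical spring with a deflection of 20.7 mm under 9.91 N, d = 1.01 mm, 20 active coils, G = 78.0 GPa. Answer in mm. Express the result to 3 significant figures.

10.2 mm

Required rate k = F/δ = 9.91/20.7 = 0.47874 N/mm
D = (Gd⁴/(8N_a·k))^(1/3) = (78.0×10³·1.01⁴/(8·20·0.47874))^(1/3)
  = (1059.64)^(1/3) = 10.1950 mm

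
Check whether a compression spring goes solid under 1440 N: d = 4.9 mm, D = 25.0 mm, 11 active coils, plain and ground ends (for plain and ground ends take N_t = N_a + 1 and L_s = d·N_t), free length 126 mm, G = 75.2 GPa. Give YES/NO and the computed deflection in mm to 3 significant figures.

k = Gd⁴/(8D³N_a) = (75.2×10³)(4.9⁴)/(8·25.0³·11) = 31.528 N/mm
N_t = 12; L_s = 4.9·12 = 58.8 mm; δ_solid = L₀ − L_s = 126 − 58.8 = 67.2 mm
δ = F/k = 1440/31.528 = 45.673 mm
δ < δ_solid → spring does not go solid

NO, δ = 45.7 mm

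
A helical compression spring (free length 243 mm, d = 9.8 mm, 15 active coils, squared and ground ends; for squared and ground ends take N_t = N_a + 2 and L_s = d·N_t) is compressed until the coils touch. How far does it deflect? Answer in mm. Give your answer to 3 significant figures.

76.4 mm

N_t = 17; L_s = 9.8·17 = 166.6 mm
δ_solid = L₀ − L_s = 243 − 166.6 = 76.4 mm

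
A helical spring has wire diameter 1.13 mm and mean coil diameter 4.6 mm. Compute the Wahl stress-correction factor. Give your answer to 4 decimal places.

C = D/d = 4.6/1.13 = 4.0708
K_W = (4C−1)/(4C−4) + 0.615/C = 15.283/12.283 + 0.1511 = 1.3953

1.3953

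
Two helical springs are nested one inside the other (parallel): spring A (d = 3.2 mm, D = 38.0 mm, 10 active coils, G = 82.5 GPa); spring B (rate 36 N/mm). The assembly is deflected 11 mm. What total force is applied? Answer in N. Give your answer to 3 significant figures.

418 N

k_A = Gd⁴/(8D³N_a) = (82.5×10³)(3.2⁴)/(8·38.0³·10) = 1.9707 N/mm
Parallel: k_eq = 1.9707 + 36 = 37.971 N/mm
F = k_eq·δ = 37.971·11 = 417.68 N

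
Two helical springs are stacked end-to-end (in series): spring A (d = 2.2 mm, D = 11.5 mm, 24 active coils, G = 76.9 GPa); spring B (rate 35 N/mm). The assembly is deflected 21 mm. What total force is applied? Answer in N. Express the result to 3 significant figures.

110 N

k_A = Gd⁴/(8D³N_a) = (76.9×10³)(2.2⁴)/(8·11.5³·24) = 6.1691 N/mm
Series: 1/k_eq = 1/6.1691 + 1/35 = 0.19067; k_eq = 5.2447 N/mm
F = k_eq·δ = 5.2447·21 = 110.14 N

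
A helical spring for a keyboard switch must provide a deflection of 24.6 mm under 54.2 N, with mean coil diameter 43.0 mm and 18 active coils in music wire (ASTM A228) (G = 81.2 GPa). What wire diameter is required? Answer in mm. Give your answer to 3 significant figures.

Required rate k = F/δ = 54.2/24.6 = 2.2033 N/mm
d = (8D³N_a·k / G)^(1/4) = (8·43.0³·18·2.2033 / (81.2×10³))^0.25
  = (310.65)^0.25 = 4.1983 mm

4.20 mm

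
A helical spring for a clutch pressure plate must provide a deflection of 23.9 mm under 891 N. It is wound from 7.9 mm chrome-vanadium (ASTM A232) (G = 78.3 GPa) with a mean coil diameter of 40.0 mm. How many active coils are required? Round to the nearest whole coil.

Required rate k = F/δ = 891/23.9 = 37.28 N/mm
N_a = Gd⁴/(8D³k) = (78.3×10³ × 7.9⁴)/(8 × 40.0³ × 37.28)
    = 3.04979e+08 / 1.90875e+07 = 15.98 → 16 coils

16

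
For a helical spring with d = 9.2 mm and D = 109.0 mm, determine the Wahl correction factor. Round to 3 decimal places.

C = D/d = 109.0/9.2 = 11.8478
K_W = (4C−1)/(4C−4) + 0.615/C = 46.391/43.391 + 0.0519 = 1.1210

1.121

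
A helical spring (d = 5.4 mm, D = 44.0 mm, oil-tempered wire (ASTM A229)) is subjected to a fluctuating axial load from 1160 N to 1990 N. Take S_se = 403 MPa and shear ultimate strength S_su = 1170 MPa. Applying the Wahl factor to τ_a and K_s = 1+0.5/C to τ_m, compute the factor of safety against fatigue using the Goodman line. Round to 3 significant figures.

0.531

C = D/d = 44.0/5.4 = 8.1481; K_W = (4C−1)/(4C−4)+0.615/C = 1.1804; K_s = 1+0.5/C = 1.0614
F_a = (F_max−F_min)/2 = 415 N; F_m = (F_max+F_min)/2 = 1575 N
τ_a = K_W·8F_aD/(πd³) = 1.1804 × 295.3 = 348.57 MPa
τ_m = K_s·8F_mD/(πd³) = 1.0614 × 1120.7 = 1189.5 MPa
Goodman: 1/n_f = τ_a/S_se + τ_m/S_su = 348.57/403 + 1189.5/1170 = 0.86494 + 1.01665 = 1.8816
n_f = 1/1.8816 = 0.5315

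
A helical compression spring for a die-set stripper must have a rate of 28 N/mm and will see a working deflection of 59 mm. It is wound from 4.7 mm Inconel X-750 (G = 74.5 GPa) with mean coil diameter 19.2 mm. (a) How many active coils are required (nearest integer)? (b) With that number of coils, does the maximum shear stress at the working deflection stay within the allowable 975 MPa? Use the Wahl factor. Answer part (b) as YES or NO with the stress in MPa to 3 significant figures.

(a) 23 coils; (b) NO, τ_max = 1080 MPa

N_a = Gd⁴/(8D³k) = (74.5×10³)(4.7⁴)/(8·19.2³·28) = 22.93 → N_a = 23
Actual rate k = Gd⁴/(8D³·23) = 27.914 N/mm
Working load F = kδ = 27.914·59 = 1646.9 N
C = 19.2/4.7 = 4.0851; K_W = (4C−1)/(4C−4)+0.615/C = 1.3937
τ_max = K_W·8FD/(πd³) = 1.3937·775.58 = 1080.9 MPa
τ_max > 975 MPa → exceeds allowable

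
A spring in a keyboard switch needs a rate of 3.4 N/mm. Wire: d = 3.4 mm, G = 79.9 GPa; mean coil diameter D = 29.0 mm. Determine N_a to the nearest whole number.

16

N_a = Gd⁴/(8D³k) = (79.9×10³ × 3.4⁴)/(8 × 29.0³ × 3.4)
    = 1.06773e+07 / 663381 = 16.1 → 16 coils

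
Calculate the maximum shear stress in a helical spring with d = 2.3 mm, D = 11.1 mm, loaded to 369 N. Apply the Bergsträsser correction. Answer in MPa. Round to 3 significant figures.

Spring index C = D/d = 11.1/2.3 = 4.8261
K_B = (4C+2)/(4C−3) = 21.304/16.304 = 1.3067
τ₀ = 8FD/(πd³) = 8·369·11.1/(π·2.3³) = 32767.2/38.224 = 857.25 MPa
τ_max = K·τ₀ = 1.3067 × 857.25 = 1120.1 MPa

1120 MPa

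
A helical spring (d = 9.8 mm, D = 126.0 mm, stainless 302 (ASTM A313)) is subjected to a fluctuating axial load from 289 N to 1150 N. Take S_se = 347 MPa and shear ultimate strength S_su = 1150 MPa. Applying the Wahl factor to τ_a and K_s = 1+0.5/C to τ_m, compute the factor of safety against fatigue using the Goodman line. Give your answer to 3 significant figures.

C = D/d = 126.0/9.8 = 12.8571; K_W = (4C−1)/(4C−4)+0.615/C = 1.1111; K_s = 1+0.5/C = 1.0389
F_a = (F_max−F_min)/2 = 430.5 N; F_m = (F_max+F_min)/2 = 719.5 N
τ_a = K_W·8F_aD/(πd³) = 1.1111 × 146.76 = 163.06 MPa
τ_m = K_s·8F_mD/(πd³) = 1.0389 × 245.28 = 254.82 MPa
Goodman: 1/n_f = τ_a/S_se + τ_m/S_su = 163.06/347 + 254.82/1150 = 0.46992 + 0.22158 = 0.6915
n_f = 1/0.6915 = 1.446

1.45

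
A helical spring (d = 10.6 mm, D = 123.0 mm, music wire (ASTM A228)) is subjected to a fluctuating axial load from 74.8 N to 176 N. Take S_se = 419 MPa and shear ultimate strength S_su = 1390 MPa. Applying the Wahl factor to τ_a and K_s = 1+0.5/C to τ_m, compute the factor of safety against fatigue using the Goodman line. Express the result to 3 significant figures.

C = D/d = 123.0/10.6 = 11.6038; K_W = (4C−1)/(4C−4)+0.615/C = 1.1237; K_s = 1+0.5/C = 1.0431
F_a = (F_max−F_min)/2 = 50.6 N; F_m = (F_max+F_min)/2 = 125.4 N
τ_a = K_W·8F_aD/(πd³) = 1.1237 × 13.307 = 14.953 MPa
τ_m = K_s·8F_mD/(πd³) = 1.0431 × 32.978 = 34.399 MPa
Goodman: 1/n_f = τ_a/S_se + τ_m/S_su = 14.953/419 + 34.399/1390 = 0.03569 + 0.02475 = 0.060436
n_f = 1/0.060436 = 16.55

16.5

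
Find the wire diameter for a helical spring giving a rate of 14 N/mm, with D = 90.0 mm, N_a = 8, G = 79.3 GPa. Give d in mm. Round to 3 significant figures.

d = (8D³N_a·k / G)^(1/4) = (8·90.0³·8·14 / (79.3×10³))^0.25
  = (8236.9)^0.25 = 9.5267 mm

9.53 mm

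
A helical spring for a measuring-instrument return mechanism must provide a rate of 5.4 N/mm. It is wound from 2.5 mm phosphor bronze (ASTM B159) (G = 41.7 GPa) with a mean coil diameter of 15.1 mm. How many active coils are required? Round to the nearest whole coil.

N_a = Gd⁴/(8D³k) = (41.7×10³ × 2.5⁴)/(8 × 15.1³ × 5.4)
    = 1.62891e+06 / 148735 = 10.95 → 11 coils

11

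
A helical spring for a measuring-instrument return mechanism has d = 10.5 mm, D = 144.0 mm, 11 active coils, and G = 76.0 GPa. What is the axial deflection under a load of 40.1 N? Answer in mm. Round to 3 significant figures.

11.4 mm

k = Gd⁴/(8D³N_a) = (76.0×10³)(10.5⁴)/(8·144.0³·11) = 3.5156 N/mm
δ = F/k = 40.1 / 3.5156 = 11.406 mm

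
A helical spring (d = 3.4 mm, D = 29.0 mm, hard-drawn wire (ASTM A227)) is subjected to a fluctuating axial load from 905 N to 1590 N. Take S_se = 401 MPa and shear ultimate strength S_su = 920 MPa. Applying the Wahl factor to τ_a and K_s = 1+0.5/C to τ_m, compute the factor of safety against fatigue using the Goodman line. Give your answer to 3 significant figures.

C = D/d = 29.0/3.4 = 8.5294; K_W = (4C−1)/(4C−4)+0.615/C = 1.1717; K_s = 1+0.5/C = 1.0586
F_a = (F_max−F_min)/2 = 342.5 N; F_m = (F_max+F_min)/2 = 1247.5 N
τ_a = K_W·8F_aD/(πd³) = 1.1717 × 643.52 = 754.02 MPa
τ_m = K_s·8F_mD/(πd³) = 1.0586 × 2343.9 = 2481.3 MPa
Goodman: 1/n_f = τ_a/S_se + τ_m/S_su = 754.02/401 + 2481.3/920 = 1.88035 + 2.69708 = 4.5774
n_f = 1/4.5774 = 0.2185

0.218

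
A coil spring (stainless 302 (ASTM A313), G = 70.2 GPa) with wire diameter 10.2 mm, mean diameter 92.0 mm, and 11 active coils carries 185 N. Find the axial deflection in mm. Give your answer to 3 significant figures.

16.7 mm

k = Gd⁴/(8D³N_a) = (70.2×10³)(10.2⁴)/(8·92.0³·11) = 11.089 N/mm
δ = F/k = 185 / 11.089 = 16.683 mm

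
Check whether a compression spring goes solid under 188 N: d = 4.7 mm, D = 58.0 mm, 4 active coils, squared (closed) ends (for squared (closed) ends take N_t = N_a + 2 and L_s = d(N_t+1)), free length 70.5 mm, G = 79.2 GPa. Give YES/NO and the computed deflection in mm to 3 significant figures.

NO, δ = 30.4 mm

k = Gd⁴/(8D³N_a) = (79.2×10³)(4.7⁴)/(8·58.0³·4) = 6.1899 N/mm
N_t = 6; L_s = 4.7·7 = 32.9 mm; δ_solid = L₀ − L_s = 70.5 − 32.9 = 37.6 mm
δ = F/k = 188/6.1899 = 30.372 mm
δ < δ_solid → spring does not go solid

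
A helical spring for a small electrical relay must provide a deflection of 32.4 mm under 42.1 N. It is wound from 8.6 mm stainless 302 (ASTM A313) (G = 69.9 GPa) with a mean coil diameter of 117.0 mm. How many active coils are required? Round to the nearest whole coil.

23

Required rate k = F/δ = 42.1/32.4 = 1.2994 N/mm
N_a = Gd⁴/(8D³k) = (69.9×10³ × 8.6⁴)/(8 × 117.0³ × 1.2994)
    = 3.82359e+08 / 1.66489e+07 = 22.97 → 23 coils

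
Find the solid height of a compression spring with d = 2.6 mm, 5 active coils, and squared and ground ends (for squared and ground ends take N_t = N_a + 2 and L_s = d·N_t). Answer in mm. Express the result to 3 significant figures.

squared and ground ends: N_t = N_a + 2 = 5 + 2 = 7
L_s = d·N_t = 2.6 × 7 = 18.2 mm

18.2 mm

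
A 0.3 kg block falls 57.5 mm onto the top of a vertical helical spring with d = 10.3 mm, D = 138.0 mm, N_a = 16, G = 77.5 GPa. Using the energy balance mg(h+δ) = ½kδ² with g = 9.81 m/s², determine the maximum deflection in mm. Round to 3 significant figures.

12.6 mm

k = Gd⁴/(8D³N_a) = (77.5×10³)(10.3⁴)/(8·138.0³·16) = 2.593 N/mm
W = mg = 0.3 × 9.81 = 2.943 N
½kδ² − Wδ − Wh = 0 → δ = (W + √(W² + 2kWh))/k
δ = (2.943 + √(8.6612 + 877.59))/2.593 = (2.943 + 29.77)/2.593 = 12.616 mm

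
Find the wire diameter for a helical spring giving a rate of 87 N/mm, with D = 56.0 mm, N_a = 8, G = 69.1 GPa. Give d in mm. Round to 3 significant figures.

d = (8D³N_a·k / G)^(1/4) = (8·56.0³·8·87 / (69.1×10³))^0.25
  = (14151)^0.25 = 10.9068 mm

10.9 mm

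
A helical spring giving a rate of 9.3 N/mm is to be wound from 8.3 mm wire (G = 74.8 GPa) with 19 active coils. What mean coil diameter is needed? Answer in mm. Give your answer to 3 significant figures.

63.1 mm

D = (Gd⁴/(8N_a·k))^(1/3) = (74.8×10³·8.3⁴/(8·19·9.3))^(1/3)
  = (251124)^(1/3) = 63.0903 mm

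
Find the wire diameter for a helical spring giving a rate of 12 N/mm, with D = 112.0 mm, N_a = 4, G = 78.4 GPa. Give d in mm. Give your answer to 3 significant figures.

d = (8D³N_a·k / G)^(1/4) = (8·112.0³·4·12 / (78.4×10³))^0.25
  = (6881.3)^0.25 = 9.1079 mm

9.11 mm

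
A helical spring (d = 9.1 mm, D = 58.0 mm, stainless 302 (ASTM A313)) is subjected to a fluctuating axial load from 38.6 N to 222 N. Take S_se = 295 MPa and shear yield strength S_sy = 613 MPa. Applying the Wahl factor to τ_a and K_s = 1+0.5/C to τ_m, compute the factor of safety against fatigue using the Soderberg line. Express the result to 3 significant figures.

8.32

C = D/d = 58.0/9.1 = 6.3736; K_W = (4C−1)/(4C−4)+0.615/C = 1.2361; K_s = 1+0.5/C = 1.0784
F_a = (F_max−F_min)/2 = 91.7 N; F_m = (F_max+F_min)/2 = 130.3 N
τ_a = K_W·8F_aD/(πd³) = 1.2361 × 17.973 = 22.215 MPa
τ_m = K_s·8F_mD/(πd³) = 1.0784 × 25.538 = 27.542 MPa
Soderberg: 1/n_f = τ_a/S_se + τ_m/S_sy = 22.215/295 + 27.542/613 = 0.07531 + 0.04493 = 0.12024
n_f = 1/0.12024 = 8.317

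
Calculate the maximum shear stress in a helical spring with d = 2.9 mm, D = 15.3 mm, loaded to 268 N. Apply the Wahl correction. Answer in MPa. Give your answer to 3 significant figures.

Spring index C = D/d = 15.3/2.9 = 5.2759
K_W = (4C−1)/(4C−4) + 0.615/C = 20.103/17.103 + 0.1166 = 1.2920
τ₀ = 8FD/(πd³) = 8·268·15.3/(π·2.9³) = 32803.2/76.62 = 428.13 MPa
τ_max = K·τ₀ = 1.2920 × 428.13 = 553.13 MPa

553 MPa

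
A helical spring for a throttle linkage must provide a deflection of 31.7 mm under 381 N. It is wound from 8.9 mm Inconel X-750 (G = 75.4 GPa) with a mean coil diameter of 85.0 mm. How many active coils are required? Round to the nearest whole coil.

8

Required rate k = F/δ = 381/31.7 = 12.019 N/mm
N_a = Gd⁴/(8D³k) = (75.4×10³ × 8.9⁴)/(8 × 85.0³ × 12.019)
    = 4.73076e+08 / 5.9049e+07 = 8.012 → 8 coils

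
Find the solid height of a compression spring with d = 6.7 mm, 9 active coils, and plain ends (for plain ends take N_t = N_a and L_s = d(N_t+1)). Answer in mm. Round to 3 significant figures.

67.0 mm

plain ends: N_t = N_a = 9
L_s = d·(N_t+1) = 6.7 × 10 = 67 mm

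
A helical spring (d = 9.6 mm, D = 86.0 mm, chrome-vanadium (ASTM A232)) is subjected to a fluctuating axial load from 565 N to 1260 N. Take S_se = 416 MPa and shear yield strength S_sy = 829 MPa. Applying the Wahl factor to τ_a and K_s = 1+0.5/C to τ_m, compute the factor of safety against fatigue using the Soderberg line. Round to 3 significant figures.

1.89

C = D/d = 86.0/9.6 = 8.9583; K_W = (4C−1)/(4C−4)+0.615/C = 1.1629; K_s = 1+0.5/C = 1.0558
F_a = (F_max−F_min)/2 = 347.5 N; F_m = (F_max+F_min)/2 = 912.5 N
τ_a = K_W·8F_aD/(πd³) = 1.1629 × 86.016 = 100.03 MPa
τ_m = K_s·8F_mD/(πd³) = 1.0558 × 225.87 = 238.48 MPa
Soderberg: 1/n_f = τ_a/S_se + τ_m/S_sy = 100.03/416 + 238.48/829 = 0.24045 + 0.28767 = 0.52812
n_f = 1/0.52812 = 1.894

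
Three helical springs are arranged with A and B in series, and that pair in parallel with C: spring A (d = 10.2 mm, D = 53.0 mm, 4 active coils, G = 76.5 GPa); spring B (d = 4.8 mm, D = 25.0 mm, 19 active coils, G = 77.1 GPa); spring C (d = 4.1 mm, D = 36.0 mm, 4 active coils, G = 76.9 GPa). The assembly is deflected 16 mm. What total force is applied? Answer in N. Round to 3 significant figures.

k_A = Gd⁴/(8D³N_a) = (76.5×10³)(10.2⁴)/(8·53.0³·4) = 173.81 N/mm
k_B = Gd⁴/(8D³N_a) = (77.1×10³)(4.8⁴)/(8·25.0³·19) = 17.233 N/mm
k_C = Gd⁴/(8D³N_a) = (76.9×10³)(4.1⁴)/(8·36.0³·4) = 14.555 N/mm
Springs A,B series: k_AB = 1/(1/173.81+1/17.233) = 15.678 N/mm; parallel with C: k_eq = 15.678+14.555 = 30.233 N/mm
F = k_eq·δ = 30.233·16 = 483.73 N

484 N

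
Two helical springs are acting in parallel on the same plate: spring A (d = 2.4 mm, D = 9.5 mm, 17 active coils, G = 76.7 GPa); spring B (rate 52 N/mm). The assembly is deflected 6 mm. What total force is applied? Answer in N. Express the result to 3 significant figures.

443 N

k_A = Gd⁴/(8D³N_a) = (76.7×10³)(2.4⁴)/(8·9.5³·17) = 21.824 N/mm
Parallel: k_eq = 21.824 + 52 = 73.824 N/mm
F = k_eq·δ = 73.824·6 = 442.94 N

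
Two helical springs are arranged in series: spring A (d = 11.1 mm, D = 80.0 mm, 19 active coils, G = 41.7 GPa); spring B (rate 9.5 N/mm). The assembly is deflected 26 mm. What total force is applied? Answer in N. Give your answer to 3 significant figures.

k_A = Gd⁴/(8D³N_a) = (41.7×10³)(11.1⁴)/(8·80.0³·19) = 8.1342 N/mm
Series: 1/k_eq = 1/8.1342 + 1/9.5 = 0.2282; k_eq = 4.3821 N/mm
F = k_eq·δ = 4.3821·26 = 113.93 N

114 N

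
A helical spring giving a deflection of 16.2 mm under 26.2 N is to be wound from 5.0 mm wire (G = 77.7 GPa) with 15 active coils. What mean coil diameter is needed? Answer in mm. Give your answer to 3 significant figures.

63.0 mm

Required rate k = F/δ = 26.2/16.2 = 1.6173 N/mm
D = (Gd⁴/(8N_a·k))^(1/3) = (77.7×10³·5.0⁴/(8·15·1.6173))^(1/3)
  = (250227)^(1/3) = 63.0151 mm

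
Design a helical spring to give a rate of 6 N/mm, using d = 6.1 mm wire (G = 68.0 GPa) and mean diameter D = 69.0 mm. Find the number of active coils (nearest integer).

N_a = Gd⁴/(8D³k) = (68.0×10³ × 6.1⁴)/(8 × 69.0³ × 6)
    = 9.41517e+07 / 1.57684e+07 = 5.971 → 6 coils

6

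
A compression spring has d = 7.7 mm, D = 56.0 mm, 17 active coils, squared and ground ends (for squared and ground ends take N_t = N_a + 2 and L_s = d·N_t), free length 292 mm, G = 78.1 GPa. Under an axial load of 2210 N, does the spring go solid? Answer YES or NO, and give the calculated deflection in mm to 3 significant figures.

YES, δ = 192 mm

k = Gd⁴/(8D³N_a) = (78.1×10³)(7.7⁴)/(8·56.0³·17) = 11.495 N/mm
N_t = 19; L_s = 7.7·19 = 146.3 mm; δ_solid = L₀ − L_s = 292 − 146.3 = 145.7 mm
δ = F/k = 2210/11.495 = 192.26 mm
δ ≥ δ_solid → spring goes solid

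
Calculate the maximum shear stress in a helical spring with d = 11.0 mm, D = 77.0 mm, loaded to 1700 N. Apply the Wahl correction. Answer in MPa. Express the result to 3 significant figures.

Spring index C = D/d = 77.0/11.0 = 7.0000
K_W = (4C−1)/(4C−4) + 0.615/C = 27.000/24.000 + 0.0879 = 1.2129
τ₀ = 8FD/(πd³) = 8·1700·77.0/(π·11.0³) = 1.0472e+06/4181.5 = 250.44 MPa
τ_max = K·τ₀ = 1.2129 × 250.44 = 303.75 MPa

304 MPa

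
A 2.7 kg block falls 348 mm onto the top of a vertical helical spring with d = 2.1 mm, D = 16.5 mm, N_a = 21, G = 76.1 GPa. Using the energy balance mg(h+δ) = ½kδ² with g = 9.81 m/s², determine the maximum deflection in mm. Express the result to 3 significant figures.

k = Gd⁴/(8D³N_a) = (76.1×10³)(2.1⁴)/(8·16.5³·21) = 1.9611 N/mm
W = mg = 2.7 × 9.81 = 26.487 N
½kδ² − Wδ − Wh = 0 → δ = (W + √(W² + 2kWh))/k
δ = (26.487 + √(701.56 + 36152.9))/1.9611 = (26.487 + 191.98)/1.9611 = 111.4 mm

111 mm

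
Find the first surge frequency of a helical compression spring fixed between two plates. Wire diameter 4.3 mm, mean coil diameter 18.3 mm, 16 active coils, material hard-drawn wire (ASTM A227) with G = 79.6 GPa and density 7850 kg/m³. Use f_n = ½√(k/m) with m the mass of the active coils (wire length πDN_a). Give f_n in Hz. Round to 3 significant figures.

k = Gd⁴/(8D³N_a) = (79.6×10³)(4.3⁴)/(8·18.3³·16) = 34.692 N/mm = 34692 N/m
Wire length L = πDN_a = π·18.3·16 = 919.86 mm
m = ρ·(πd²/4)·L = 7850 × 14.522×10⁻⁶ m² × 0.91986 m = 0.10486 kg
f_n = ½√(k/m) = 0.5·√(34692/0.10486) = 0.5·√(3.3083e+05) = 287.59 Hz

288 Hz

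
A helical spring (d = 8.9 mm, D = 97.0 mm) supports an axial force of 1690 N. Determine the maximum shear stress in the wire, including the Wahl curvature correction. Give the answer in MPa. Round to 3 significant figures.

670 MPa

Spring index C = D/d = 97.0/8.9 = 10.8989
K_W = (4C−1)/(4C−4) + 0.615/C = 42.596/39.596 + 0.0564 = 1.1322
τ₀ = 8FD/(πd³) = 8·1690·97.0/(π·8.9³) = 1.31144e+06/2214.7 = 592.15 MPa
τ_max = K·τ₀ = 1.1322 × 592.15 = 670.42 MPa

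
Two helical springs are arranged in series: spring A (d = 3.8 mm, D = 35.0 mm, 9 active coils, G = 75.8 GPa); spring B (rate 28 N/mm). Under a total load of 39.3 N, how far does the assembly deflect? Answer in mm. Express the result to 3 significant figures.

9.08 mm

k_A = Gd⁴/(8D³N_a) = (75.8×10³)(3.8⁴)/(8·35.0³·9) = 5.12 N/mm
Series: 1/k_eq = 1/5.12 + 1/28 = 0.23103; k_eq = 4.3285 N/mm
δ = F/k_eq = 39.3/4.3285 = 9.0794 mm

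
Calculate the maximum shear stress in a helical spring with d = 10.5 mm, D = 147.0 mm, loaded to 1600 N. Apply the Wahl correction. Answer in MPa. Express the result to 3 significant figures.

570 MPa

Spring index C = D/d = 147.0/10.5 = 14.0000
K_W = (4C−1)/(4C−4) + 0.615/C = 55.000/52.000 + 0.0439 = 1.1016
τ₀ = 8FD/(πd³) = 8·1600·147.0/(π·10.5³) = 1.8816e+06/3636.8 = 517.38 MPa
τ_max = K·τ₀ = 1.1016 × 517.38 = 569.96 MPa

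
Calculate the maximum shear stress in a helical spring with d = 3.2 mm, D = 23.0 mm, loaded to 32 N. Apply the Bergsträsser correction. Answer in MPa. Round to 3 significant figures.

Spring index C = D/d = 23.0/3.2 = 7.1875
K_B = (4C+2)/(4C−3) = 30.750/25.750 = 1.1942
τ₀ = 8FD/(πd³) = 8·32·23.0/(π·3.2³) = 5888/102.94 = 57.196 MPa
τ_max = K·τ₀ = 1.1942 × 57.196 = 68.302 MPa

68.3 MPa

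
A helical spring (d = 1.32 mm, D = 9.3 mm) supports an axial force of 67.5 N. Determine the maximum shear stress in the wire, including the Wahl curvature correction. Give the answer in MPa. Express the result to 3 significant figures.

842 MPa

Spring index C = D/d = 9.3/1.32 = 7.0455
K_W = (4C−1)/(4C−4) + 0.615/C = 27.182/24.182 + 0.0873 = 1.2114
τ₀ = 8FD/(πd³) = 8·67.5·9.3/(π·1.32³) = 5022/7.2256 = 695.03 MPa
τ_max = K·τ₀ = 1.2114 × 695.03 = 841.93 MPa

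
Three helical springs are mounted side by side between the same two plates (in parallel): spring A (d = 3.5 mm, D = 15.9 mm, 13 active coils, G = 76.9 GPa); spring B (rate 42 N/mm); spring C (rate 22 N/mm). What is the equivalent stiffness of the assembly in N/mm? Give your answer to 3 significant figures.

k_A = Gd⁴/(8D³N_a) = (76.9×10³)(3.5⁴)/(8·15.9³·13) = 27.604 N/mm
Parallel: k_eq = 27.604 + 42 + 22 = 91.604 N/mm

91.6 N/mm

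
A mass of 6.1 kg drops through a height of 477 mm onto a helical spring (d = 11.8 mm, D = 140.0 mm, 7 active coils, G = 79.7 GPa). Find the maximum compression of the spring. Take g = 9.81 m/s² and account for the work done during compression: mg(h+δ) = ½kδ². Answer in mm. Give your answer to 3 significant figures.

k = Gd⁴/(8D³N_a) = (79.7×10³)(11.8⁴)/(8·140.0³·7) = 10.056 N/mm
W = mg = 6.1 × 9.81 = 59.841 N
½kδ² − Wδ − Wh = 0 → δ = (W + √(W² + 2kWh))/k
δ = (59.841 + √(3580.9 + 574065))/10.056 = (59.841 + 760.03)/10.056 = 81.533 mm

81.5 mm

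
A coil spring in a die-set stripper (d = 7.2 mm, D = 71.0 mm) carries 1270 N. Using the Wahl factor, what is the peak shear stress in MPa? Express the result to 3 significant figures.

Spring index C = D/d = 71.0/7.2 = 9.8611
K_W = (4C−1)/(4C−4) + 0.615/C = 38.444/35.444 + 0.0624 = 1.1470
τ₀ = 8FD/(πd³) = 8·1270·71.0/(π·7.2³) = 721360/1172.6 = 615.18 MPa
τ_max = K·τ₀ = 1.1470 × 615.18 = 705.62 MPa

706 MPa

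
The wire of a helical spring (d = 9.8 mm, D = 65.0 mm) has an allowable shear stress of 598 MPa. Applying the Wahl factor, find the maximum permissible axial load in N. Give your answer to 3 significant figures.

2770 N

C = D/d = 65.0/9.8 = 6.6327
K_W = (4C−1)/(4C−4) + 0.615/C = 25.531/22.531 + 0.0927 = 1.2259
τ_max = K·8FD/(πd³) → F_max = τ_allow·πd³/(8DK)
F_max = 598·π·9.8³/(8·65.0·1.2259) = 1.7682e+06/637.46 = 2773.8 N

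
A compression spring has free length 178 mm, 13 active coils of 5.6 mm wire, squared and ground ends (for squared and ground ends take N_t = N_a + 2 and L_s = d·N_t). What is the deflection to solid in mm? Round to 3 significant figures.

94.0 mm

N_t = 15; L_s = 5.6·15 = 84 mm
δ_solid = L₀ − L_s = 178 − 84 = 94 mm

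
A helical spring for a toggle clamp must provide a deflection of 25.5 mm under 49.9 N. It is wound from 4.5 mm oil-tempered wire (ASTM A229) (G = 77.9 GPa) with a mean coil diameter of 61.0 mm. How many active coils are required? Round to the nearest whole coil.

Required rate k = F/δ = 49.9/25.5 = 1.9569 N/mm
N_a = Gd⁴/(8D³k) = (77.9×10³ × 4.5⁴)/(8 × 61.0³ × 1.9569)
    = 3.19439e+07 / 3.55337e+06 = 8.99 → 9 coils

9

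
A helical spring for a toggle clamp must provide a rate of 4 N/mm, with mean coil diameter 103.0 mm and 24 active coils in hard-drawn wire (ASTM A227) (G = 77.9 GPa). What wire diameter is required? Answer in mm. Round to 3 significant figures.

10.2 mm

d = (8D³N_a·k / G)^(1/4) = (8·103.0³·24·4 / (77.9×10³))^0.25
  = (10773)^0.25 = 10.1879 mm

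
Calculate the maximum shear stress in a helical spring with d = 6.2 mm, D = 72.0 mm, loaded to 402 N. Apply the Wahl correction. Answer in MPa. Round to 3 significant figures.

347 MPa

Spring index C = D/d = 72.0/6.2 = 11.6129
K_W = (4C−1)/(4C−4) + 0.615/C = 45.452/42.452 + 0.0530 = 1.1236
τ₀ = 8FD/(πd³) = 8·402·72.0/(π·6.2³) = 231552/748.73 = 309.26 MPa
τ_max = K·τ₀ = 1.1236 × 309.26 = 347.49 MPa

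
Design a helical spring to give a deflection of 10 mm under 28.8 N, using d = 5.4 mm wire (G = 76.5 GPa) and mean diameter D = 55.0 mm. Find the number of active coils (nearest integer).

17

Required rate k = F/δ = 28.8/10 = 2.88 N/mm
N_a = Gd⁴/(8D³k) = (76.5×10³ × 5.4⁴)/(8 × 55.0³ × 2.88)
    = 6.50484e+07 / 3.83328e+06 = 16.97 → 17 coils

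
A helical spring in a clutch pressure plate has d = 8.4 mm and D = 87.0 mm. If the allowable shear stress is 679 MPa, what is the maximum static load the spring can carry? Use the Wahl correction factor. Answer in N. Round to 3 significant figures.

1590 N

C = D/d = 87.0/8.4 = 10.3571
K_W = (4C−1)/(4C−4) + 0.615/C = 40.429/37.429 + 0.0594 = 1.1395
τ_max = K·8FD/(πd³) → F_max = τ_allow·πd³/(8DK)
F_max = 679·π·8.4³/(8·87.0·1.1395) = 1.2643e+06/793.11 = 1594.1 N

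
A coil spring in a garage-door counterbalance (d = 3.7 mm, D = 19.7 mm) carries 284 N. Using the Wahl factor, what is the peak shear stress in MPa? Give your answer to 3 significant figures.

Spring index C = D/d = 19.7/3.7 = 5.3243
K_W = (4C−1)/(4C−4) + 0.615/C = 20.297/17.297 + 0.1155 = 1.2889
τ₀ = 8FD/(πd³) = 8·284·19.7/(π·3.7³) = 44758.4/159.13 = 281.27 MPa
τ_max = K·τ₀ = 1.2889 × 281.27 = 362.54 MPa

363 MPa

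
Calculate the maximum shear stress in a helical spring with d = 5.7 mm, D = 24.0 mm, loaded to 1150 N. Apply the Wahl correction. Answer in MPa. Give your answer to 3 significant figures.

Spring index C = D/d = 24.0/5.7 = 4.2105
K_W = (4C−1)/(4C−4) + 0.615/C = 15.842/12.842 + 0.1461 = 1.3797
τ₀ = 8FD/(πd³) = 8·1150·24.0/(π·5.7³) = 220800/581.8 = 379.51 MPa
τ_max = K·τ₀ = 1.3797 × 379.51 = 523.6 MPa

524 MPa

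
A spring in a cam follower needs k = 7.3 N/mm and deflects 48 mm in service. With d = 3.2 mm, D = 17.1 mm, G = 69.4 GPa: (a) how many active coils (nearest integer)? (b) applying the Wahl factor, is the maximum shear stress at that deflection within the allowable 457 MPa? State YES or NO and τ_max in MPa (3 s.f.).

(a) 25 coils; (b) NO, τ_max = 598 MPa

N_a = Gd⁴/(8D³k) = (69.4×10³)(3.2⁴)/(8·17.1³·7.3) = 24.92 → N_a = 25
Actual rate k = Gd⁴/(8D³·25) = 7.2768 N/mm
Working load F = kδ = 7.2768·48 = 349.29 N
C = 17.1/3.2 = 5.3438; K_W = (4C−1)/(4C−4)+0.615/C = 1.2877
τ_max = K_W·8FD/(πd³) = 1.2877·464.16 = 597.72 MPa
τ_max > 457 MPa → exceeds allowable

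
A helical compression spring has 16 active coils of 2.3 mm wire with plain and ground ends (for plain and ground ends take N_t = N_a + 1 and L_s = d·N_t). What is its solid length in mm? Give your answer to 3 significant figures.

39.1 mm

plain and ground ends: N_t = N_a + 1 = 16 + 1 = 17
L_s = d·N_t = 2.3 × 17 = 39.1 mm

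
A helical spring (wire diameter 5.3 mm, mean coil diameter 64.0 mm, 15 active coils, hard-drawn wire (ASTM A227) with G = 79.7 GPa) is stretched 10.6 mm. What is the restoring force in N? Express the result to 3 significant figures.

21.2 N

k = Gd⁴/(8D³N_a) = (79.7×10³)(5.3⁴)/(8·64.0³·15) = 1.9991 N/mm
F = k·δ = 1.9991 × 10.6 = 21.191 N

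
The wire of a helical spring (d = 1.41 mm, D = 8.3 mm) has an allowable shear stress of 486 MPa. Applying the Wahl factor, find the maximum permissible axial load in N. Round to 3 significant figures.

C = D/d = 8.3/1.41 = 5.8865
K_W = (4C−1)/(4C−4) + 0.615/C = 22.546/19.546 + 0.1045 = 1.2580
τ_max = K·8FD/(πd³) → F_max = τ_allow·πd³/(8DK)
F_max = 486·π·1.41³/(8·8.3·1.2580) = 4280/83.528 = 51.24 N

51.2 N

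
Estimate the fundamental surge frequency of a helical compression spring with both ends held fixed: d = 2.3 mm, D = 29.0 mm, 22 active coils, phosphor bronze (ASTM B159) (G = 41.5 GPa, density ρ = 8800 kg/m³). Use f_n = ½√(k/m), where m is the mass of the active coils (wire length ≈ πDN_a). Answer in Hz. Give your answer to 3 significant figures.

k = Gd⁴/(8D³N_a) = (41.5×10³)(2.3⁴)/(8·29.0³·22) = 0.27055 N/mm = 270.55 N/m
Wire length L = πDN_a = π·29.0·22 = 2004.3 mm
m = ρ·(πd²/4)·L = 8800 × 4.1548×10⁻⁶ m² × 2.0043 m = 0.073282 kg
f_n = ½√(k/m) = 0.5·√(270.55/0.073282) = 0.5·√(3691.9) = 30.381 Hz

30.4 Hz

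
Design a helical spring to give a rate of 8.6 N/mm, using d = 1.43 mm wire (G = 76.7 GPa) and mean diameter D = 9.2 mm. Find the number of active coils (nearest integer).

6

N_a = Gd⁴/(8D³k) = (76.7×10³ × 1.43⁴)/(8 × 9.2³ × 8.6)
    = 320730 / 53573.7 = 5.987 → 6 coils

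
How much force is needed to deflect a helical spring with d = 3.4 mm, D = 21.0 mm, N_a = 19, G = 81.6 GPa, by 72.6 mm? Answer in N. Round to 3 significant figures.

k = Gd⁴/(8D³N_a) = (81.6×10³)(3.4⁴)/(8·21.0³·19) = 7.7465 N/mm
F = k·δ = 7.7465 × 72.6 = 562.39 N

562 N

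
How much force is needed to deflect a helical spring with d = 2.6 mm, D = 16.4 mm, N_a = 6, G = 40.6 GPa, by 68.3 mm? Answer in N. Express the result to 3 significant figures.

k = Gd⁴/(8D³N_a) = (40.6×10³)(2.6⁴)/(8·16.4³·6) = 8.7629 N/mm
F = k·δ = 8.7629 × 68.3 = 598.5 N

599 N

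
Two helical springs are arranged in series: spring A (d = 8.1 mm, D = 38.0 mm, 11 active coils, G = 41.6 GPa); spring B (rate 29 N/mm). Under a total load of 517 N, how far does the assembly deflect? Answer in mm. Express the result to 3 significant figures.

k_A = Gd⁴/(8D³N_a) = (41.6×10³)(8.1⁴)/(8·38.0³·11) = 37.085 N/mm
Series: 1/k_eq = 1/37.085 + 1/29 = 0.061448; k_eq = 16.274 N/mm
δ = F/k_eq = 517/16.274 = 31.768 mm

31.8 mm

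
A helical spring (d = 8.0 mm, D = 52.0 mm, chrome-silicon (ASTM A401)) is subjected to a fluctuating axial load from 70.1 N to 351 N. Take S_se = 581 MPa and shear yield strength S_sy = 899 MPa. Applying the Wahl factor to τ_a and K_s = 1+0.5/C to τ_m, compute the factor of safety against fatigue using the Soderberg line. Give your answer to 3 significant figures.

C = D/d = 52.0/8.0 = 6.5000; K_W = (4C−1)/(4C−4)+0.615/C = 1.2310; K_s = 1+0.5/C = 1.0769
F_a = (F_max−F_min)/2 = 140.45 N; F_m = (F_max+F_min)/2 = 210.55 N
τ_a = K_W·8F_aD/(πd³) = 1.2310 × 36.324 = 44.714 MPa
τ_m = K_s·8F_mD/(πd³) = 1.0769 × 54.454 = 58.643 MPa
Soderberg: 1/n_f = τ_a/S_se + τ_m/S_sy = 44.714/581 + 58.643/899 = 0.07696 + 0.06523 = 0.14219
n_f = 1/0.14219 = 7.033

7.03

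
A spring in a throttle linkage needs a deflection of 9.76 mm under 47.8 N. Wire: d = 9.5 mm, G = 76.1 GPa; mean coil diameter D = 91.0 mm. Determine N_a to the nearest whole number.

21

Required rate k = F/δ = 47.8/9.76 = 4.8975 N/mm
N_a = Gd⁴/(8D³k) = (76.1×10³ × 9.5⁴)/(8 × 91.0³ × 4.8975)
    = 6.19839e+08 / 2.95252e+07 = 20.99 → 21 coils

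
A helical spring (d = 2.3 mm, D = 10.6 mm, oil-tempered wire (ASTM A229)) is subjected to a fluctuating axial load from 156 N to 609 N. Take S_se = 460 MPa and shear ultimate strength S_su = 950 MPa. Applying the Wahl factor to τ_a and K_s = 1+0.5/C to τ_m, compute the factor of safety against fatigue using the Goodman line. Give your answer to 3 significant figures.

0.407

C = D/d = 10.6/2.3 = 4.6087; K_W = (4C−1)/(4C−4)+0.615/C = 1.3413; K_s = 1+0.5/C = 1.1085
F_a = (F_max−F_min)/2 = 226.5 N; F_m = (F_max+F_min)/2 = 382.5 N
τ_a = K_W·8F_aD/(πd³) = 1.3413 × 502.49 = 673.98 MPa
τ_m = K_s·8F_mD/(πd³) = 1.1085 × 848.58 = 940.65 MPa
Goodman: 1/n_f = τ_a/S_se + τ_m/S_su = 673.98/460 + 940.65/950 = 1.46518 + 0.99015 = 2.4553
n_f = 1/2.4553 = 0.4073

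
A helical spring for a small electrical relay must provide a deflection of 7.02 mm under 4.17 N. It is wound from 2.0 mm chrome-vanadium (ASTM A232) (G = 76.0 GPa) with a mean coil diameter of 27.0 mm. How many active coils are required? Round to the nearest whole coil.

13

Required rate k = F/δ = 4.17/7.02 = 0.59402 N/mm
N_a = Gd⁴/(8D³k) = (76.0×10³ × 2.0⁴)/(8 × 27.0³ × 0.59402)
    = 1.216e+06 / 93536.3 = 13 → 13 coils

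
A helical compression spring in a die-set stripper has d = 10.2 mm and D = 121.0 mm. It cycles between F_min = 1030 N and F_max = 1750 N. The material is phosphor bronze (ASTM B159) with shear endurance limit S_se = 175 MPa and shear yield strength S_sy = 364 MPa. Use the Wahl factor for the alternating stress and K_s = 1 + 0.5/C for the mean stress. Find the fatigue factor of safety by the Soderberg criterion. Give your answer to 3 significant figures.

C = D/d = 121.0/10.2 = 11.8627; K_W = (4C−1)/(4C−4)+0.615/C = 1.1209; K_s = 1+0.5/C = 1.0421
F_a = (F_max−F_min)/2 = 360 N; F_m = (F_max+F_min)/2 = 1390 N
τ_a = K_W·8F_aD/(πd³) = 1.1209 × 104.53 = 117.16 MPa
τ_m = K_s·8F_mD/(πd³) = 1.0421 × 403.59 = 420.6 MPa
Soderberg: 1/n_f = τ_a/S_se + τ_m/S_sy = 117.16/175 + 420.6/364 = 0.66950 + 1.15550 = 1.825
n_f = 1/1.825 = 0.5479

0.548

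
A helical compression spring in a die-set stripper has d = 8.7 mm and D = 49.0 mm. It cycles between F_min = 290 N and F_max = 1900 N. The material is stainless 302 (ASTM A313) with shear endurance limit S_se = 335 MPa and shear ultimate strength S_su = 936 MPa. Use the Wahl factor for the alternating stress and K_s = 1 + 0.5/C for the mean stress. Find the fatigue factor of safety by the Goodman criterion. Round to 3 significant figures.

C = D/d = 49.0/8.7 = 5.6322; K_W = (4C−1)/(4C−4)+0.615/C = 1.2711; K_s = 1+0.5/C = 1.0888
F_a = (F_max−F_min)/2 = 805 N; F_m = (F_max+F_min)/2 = 1095 N
τ_a = K_W·8F_aD/(πd³) = 1.2711 × 152.54 = 193.89 MPa
τ_m = K_s·8F_mD/(πd³) = 1.0888 × 207.49 = 225.91 MPa
Goodman: 1/n_f = τ_a/S_se + τ_m/S_su = 193.89/335 + 225.91/936 = 0.57878 + 0.24135 = 0.82013
n_f = 1/0.82013 = 1.219

1.22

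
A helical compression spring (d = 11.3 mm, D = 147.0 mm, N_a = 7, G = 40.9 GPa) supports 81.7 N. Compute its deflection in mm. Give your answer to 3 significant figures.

21.8 mm

k = Gd⁴/(8D³N_a) = (40.9×10³)(11.3⁴)/(8·147.0³·7) = 3.7488 N/mm
δ = F/k = 81.7 / 3.7488 = 21.793 mm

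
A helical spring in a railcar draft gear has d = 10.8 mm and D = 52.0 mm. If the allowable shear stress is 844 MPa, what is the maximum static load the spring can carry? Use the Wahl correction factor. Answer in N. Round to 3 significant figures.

6060 N

C = D/d = 52.0/10.8 = 4.8148
K_W = (4C−1)/(4C−4) + 0.615/C = 18.259/15.259 + 0.1277 = 1.3243
τ_max = K·8FD/(πd³) → F_max = τ_allow·πd³/(8DK)
F_max = 844·π·10.8³/(8·52.0·1.3243) = 3.3401e+06/550.92 = 6062.8 N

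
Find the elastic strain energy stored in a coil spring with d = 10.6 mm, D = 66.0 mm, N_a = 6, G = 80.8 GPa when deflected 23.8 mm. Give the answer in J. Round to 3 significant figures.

20.9 J

k = Gd⁴/(8D³N_a) = (80.8×10³)(10.6⁴)/(8·66.0³·6) = 73.92 N/mm
U = ½kδ² = 0.5 × 73.92 × 23.8² = 20936 N·mm = 20.936 J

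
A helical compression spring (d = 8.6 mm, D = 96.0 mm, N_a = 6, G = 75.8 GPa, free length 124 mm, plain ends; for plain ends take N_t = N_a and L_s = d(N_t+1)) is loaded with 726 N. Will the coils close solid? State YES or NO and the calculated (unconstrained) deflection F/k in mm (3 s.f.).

YES, δ = 74.4 mm

k = Gd⁴/(8D³N_a) = (75.8×10³)(8.6⁴)/(8·96.0³·6) = 9.7636 N/mm
N_t = 6; L_s = 8.6·7 = 60.2 mm; δ_solid = L₀ − L_s = 124 − 60.2 = 63.8 mm
δ = F/k = 726/9.7636 = 74.358 mm
δ ≥ δ_solid → spring goes solid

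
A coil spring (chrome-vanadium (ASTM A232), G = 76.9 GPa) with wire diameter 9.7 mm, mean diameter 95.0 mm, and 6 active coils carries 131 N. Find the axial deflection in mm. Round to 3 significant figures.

7.92 mm

k = Gd⁴/(8D³N_a) = (76.9×10³)(9.7⁴)/(8·95.0³·6) = 16.543 N/mm
δ = F/k = 131 / 16.543 = 7.919 mm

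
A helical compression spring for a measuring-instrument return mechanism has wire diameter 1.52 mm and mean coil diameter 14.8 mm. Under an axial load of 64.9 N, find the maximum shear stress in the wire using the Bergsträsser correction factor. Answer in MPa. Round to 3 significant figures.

793 MPa

Spring index C = D/d = 14.8/1.52 = 9.7368
K_B = (4C+2)/(4C−3) = 40.947/35.947 = 1.1391
τ₀ = 8FD/(πd³) = 8·64.9·14.8/(π·1.52³) = 7684.16/11.033 = 696.49 MPa
τ_max = K·τ₀ = 1.1391 × 696.49 = 793.37 MPa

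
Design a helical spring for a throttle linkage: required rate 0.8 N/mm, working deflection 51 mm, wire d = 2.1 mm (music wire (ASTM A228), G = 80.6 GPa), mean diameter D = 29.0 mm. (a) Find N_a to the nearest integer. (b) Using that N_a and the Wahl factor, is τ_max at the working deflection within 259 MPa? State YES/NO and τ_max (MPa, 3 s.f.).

N_a = Gd⁴/(8D³k) = (80.6×10³)(2.1⁴)/(8·29.0³·0.8) = 10.04 → N_a = 10
Actual rate k = Gd⁴/(8D³·10) = 0.80339 N/mm
Working load F = kδ = 0.80339·51 = 40.973 N
C = 29.0/2.1 = 13.8095; K_W = (4C−1)/(4C−4)+0.615/C = 1.1031
τ_max = K_W·8FD/(πd³) = 1.1031·326.72 = 360.4 MPa
τ_max > 259 MPa → exceeds allowable

(a) 10 coils; (b) NO, τ_max = 360 MPa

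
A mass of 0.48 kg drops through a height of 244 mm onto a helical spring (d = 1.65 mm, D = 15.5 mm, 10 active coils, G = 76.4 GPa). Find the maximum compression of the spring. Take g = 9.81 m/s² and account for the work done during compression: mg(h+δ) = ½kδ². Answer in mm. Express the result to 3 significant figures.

37.3 mm

k = Gd⁴/(8D³N_a) = (76.4×10³)(1.65⁴)/(8·15.5³·10) = 1.9008 N/mm
W = mg = 0.48 × 9.81 = 4.7088 N
½kδ² − Wδ − Wh = 0 → δ = (W + √(W² + 2kWh))/k
δ = (4.7088 + √(22.173 + 4367.91))/1.9008 = (4.7088 + 66.258)/1.9008 = 37.334 mm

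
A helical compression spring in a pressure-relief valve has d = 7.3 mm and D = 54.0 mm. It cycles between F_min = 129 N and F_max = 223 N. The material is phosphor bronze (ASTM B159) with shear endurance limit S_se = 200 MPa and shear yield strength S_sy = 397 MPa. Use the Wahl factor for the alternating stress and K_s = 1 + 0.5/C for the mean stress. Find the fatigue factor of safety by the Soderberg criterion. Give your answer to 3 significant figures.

C = D/d = 54.0/7.3 = 7.3973; K_W = (4C−1)/(4C−4)+0.615/C = 1.2004; K_s = 1+0.5/C = 1.0676
F_a = (F_max−F_min)/2 = 47 N; F_m = (F_max+F_min)/2 = 176 N
τ_a = K_W·8F_aD/(πd³) = 1.2004 × 16.614 = 19.943 MPa
τ_m = K_s·8F_mD/(πd³) = 1.0676 × 62.213 = 66.418 MPa
Soderberg: 1/n_f = τ_a/S_se + τ_m/S_sy = 19.943/200 + 66.418/397 = 0.09971 + 0.16730 = 0.26701
n_f = 1/0.26701 = 3.745

3.75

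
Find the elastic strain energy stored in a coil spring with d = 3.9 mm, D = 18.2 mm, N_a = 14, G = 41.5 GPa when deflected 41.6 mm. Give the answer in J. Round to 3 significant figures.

12.3 J

k = Gd⁴/(8D³N_a) = (41.5×10³)(3.9⁴)/(8·18.2³·14) = 14.219 N/mm
U = ½kδ² = 0.5 × 14.219 × 41.6² = 12304 N·mm = 12.304 J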